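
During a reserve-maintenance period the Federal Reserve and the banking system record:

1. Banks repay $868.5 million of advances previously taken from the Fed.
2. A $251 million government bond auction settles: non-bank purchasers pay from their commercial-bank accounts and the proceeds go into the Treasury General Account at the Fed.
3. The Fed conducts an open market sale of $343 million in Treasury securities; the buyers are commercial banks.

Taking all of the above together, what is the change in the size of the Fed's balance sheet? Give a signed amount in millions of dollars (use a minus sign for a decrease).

-$1211.5 million

Fed balance sheet:
  Assets:      Securities −$343M, Loans to banks −$868.5M
  Liabilities: Bank reserves −$1462.5M, Government deposits +$251M
Commercial banking system:
  Assets:      Reserves at CB −$1462.5M, Securities +$343M
  Liabilities: Checkable deposits −$251M, Borrowings from CB −$868.5M
Change in total Fed assets = -$1211.5 million.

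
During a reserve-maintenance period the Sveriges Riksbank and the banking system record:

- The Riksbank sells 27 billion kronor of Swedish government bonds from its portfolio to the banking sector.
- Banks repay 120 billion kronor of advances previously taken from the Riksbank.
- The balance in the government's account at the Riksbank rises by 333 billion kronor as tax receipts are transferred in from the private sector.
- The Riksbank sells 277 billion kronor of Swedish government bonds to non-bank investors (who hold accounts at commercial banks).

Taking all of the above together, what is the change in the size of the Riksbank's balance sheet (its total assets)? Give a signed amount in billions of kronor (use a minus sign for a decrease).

-424 billion

OMO sale (to banks) 27 billion kronor: a Riksbank asset is shed → −27B.
Discount-window repayment 120 billion kronor: a Riksbank asset is shed → −120B.
Government account inflow 333 billion kronor: only the composition of liabilities changes → 0.
Asset sale (to non-banks) 277 billion kronor: a Riksbank asset is shed → −277B.
Net: −27 − 120 + 0 − 277 = -424 billion.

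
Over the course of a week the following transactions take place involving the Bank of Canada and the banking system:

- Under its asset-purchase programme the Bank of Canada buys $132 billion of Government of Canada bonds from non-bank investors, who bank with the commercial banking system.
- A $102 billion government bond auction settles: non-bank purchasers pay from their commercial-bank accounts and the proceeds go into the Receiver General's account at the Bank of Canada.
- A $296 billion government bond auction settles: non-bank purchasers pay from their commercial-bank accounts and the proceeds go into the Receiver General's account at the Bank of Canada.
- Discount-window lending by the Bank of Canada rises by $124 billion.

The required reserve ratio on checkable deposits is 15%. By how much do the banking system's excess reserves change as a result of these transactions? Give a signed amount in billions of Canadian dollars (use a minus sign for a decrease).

-$102.1 billion

Asset purchase (from non-banks) $132 billion: reserves +$132B, deposits +$132B.
Government account inflow $102 billion: reserves −$102B, deposits −$102B.
Government account inflow $296 billion: reserves −$296B, deposits −$296B.
Discount-window loan $124 billion: reserves +$124B, deposits 0.
Totals: Δreserves = −$142B, Δdeposits = −$266B.
Δrequired reserves = 15% × −$266B = −$39.9B.
Δexcess reserves = Δreserves − Δrequired = −$142B − (−$39.9B) = -$102.1 billion.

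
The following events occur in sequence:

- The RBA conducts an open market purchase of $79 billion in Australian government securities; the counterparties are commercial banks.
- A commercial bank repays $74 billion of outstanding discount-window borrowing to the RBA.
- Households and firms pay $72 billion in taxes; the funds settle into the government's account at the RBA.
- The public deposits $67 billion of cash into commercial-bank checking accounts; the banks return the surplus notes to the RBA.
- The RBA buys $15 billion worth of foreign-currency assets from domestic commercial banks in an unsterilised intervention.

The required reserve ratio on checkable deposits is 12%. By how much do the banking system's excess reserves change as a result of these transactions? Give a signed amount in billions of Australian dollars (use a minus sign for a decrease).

OMO purchase (from banks) $79 billion: reserves +$79B, deposits 0.
Discount-window repayment $74 billion: reserves −$74B, deposits 0.
Government account inflow $72 billion: reserves −$72B, deposits −$72B.
Currency deposit $67 billion: reserves +$67B, deposits +$67B.
FX purchase $15 billion: reserves +$15B, deposits 0.
Totals: Δreserves = +$15B, Δdeposits = −$5B.
Δrequired reserves = 12% × −$5B = −$0.6B.
Δexcess reserves = Δreserves − Δrequired = +$15B − (−$0.6B) = +$15.6 billion.

+$15.6 billion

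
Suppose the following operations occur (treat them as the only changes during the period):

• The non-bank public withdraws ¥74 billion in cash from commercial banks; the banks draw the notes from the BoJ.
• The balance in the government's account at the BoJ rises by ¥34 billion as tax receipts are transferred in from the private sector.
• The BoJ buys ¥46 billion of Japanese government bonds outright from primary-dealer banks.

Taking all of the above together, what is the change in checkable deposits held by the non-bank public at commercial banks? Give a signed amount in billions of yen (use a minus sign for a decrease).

-¥108 billion

Currency withdrawal ¥74 billion: non-bank counterparties' bank balances fall → −¥74B.
Government account inflow ¥34 billion: non-bank counterparties' bank balances fall → −¥34B.
OMO purchase (from banks) ¥46 billion: the counterparty is a bank, so public deposits are unchanged → 0.
Net: −74 − 34 + 0 = -¥108 billion.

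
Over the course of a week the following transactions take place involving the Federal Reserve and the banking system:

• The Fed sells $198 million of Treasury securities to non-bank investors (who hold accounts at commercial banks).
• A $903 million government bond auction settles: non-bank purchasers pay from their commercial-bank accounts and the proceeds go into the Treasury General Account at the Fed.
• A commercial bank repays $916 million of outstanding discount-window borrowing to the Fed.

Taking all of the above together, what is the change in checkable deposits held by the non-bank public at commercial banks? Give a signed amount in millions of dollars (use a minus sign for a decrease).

Fed balance sheet:
  Assets:      Securities −$198M, Loans to banks −$916M
  Liabilities: Bank reserves −$2017M, Government deposits +$903M
Commercial banking system:
  Assets:      Reserves at CB −$2017M
  Liabilities: Checkable deposits −$1101M, Borrowings from CB −$916M
So the change in checkable deposits held by the non-bank public at commercial banks is -$1101 million.

-$1101 million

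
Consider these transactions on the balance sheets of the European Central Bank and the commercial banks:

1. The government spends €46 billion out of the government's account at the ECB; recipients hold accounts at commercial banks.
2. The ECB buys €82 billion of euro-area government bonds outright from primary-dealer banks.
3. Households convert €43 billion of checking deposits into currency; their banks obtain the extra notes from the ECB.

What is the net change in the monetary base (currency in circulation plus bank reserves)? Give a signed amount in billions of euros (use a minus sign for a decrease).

Government spending €46 billion: a non-base liability converts back to reserves → +€46B.
OMO purchase (from banks) €82 billion: ECB balance sheet expands → +€82B.
Currency withdrawal €43 billion: just a shift between currency and reserves — both are base money → 0.
Net: 46 + 82 + 0 = +€128 billion.

+€128 billion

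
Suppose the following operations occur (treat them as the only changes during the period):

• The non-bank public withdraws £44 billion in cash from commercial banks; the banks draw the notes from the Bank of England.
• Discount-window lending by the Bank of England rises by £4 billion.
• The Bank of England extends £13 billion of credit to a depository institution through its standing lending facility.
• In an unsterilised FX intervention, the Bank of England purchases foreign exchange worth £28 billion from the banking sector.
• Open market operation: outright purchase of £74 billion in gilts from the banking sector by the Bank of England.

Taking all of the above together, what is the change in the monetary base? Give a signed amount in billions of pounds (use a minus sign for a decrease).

Currency withdrawal £44 billion: just a shift between currency and reserves — both are base money → 0.
Discount-window loan £4 billion: Bank of England balance sheet expands → +£4B.
Discount-window loan £13 billion: Bank of England balance sheet expands → +£13B.
FX purchase £28 billion: Bank of England balance sheet expands → +£28B.
OMO purchase (from banks) £74 billion: Bank of England balance sheet expands → +£74B.
Net: 0 + 4 + 13 + 28 + 74 = +£119 billion.

+£119 billion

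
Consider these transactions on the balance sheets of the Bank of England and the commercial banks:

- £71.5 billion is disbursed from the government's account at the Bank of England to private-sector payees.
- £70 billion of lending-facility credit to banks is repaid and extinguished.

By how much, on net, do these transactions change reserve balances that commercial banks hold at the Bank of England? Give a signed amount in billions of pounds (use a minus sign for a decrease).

+£1.5 billion

Government spending £71.5 billion: government payments flow into bank reserve accounts → +£71.5B.
Discount-window repayment £70 billion: repayment is debited from reserves → −£70B.
Net: 71.5 − 70 = +£1.5 billion.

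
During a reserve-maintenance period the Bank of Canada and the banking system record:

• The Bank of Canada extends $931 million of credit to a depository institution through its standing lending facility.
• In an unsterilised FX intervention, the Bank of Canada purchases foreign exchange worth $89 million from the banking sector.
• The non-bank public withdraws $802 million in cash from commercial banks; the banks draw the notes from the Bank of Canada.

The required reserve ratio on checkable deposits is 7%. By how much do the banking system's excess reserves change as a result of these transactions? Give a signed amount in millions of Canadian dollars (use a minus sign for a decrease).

+$274.14 million

Discount-window loan $931 million: reserves +$931M, deposits 0.
FX purchase $89 million: reserves +$89M, deposits 0.
Currency withdrawal $802 million: reserves −$802M, deposits −$802M.
Totals: Δreserves = +$218M, Δdeposits = −$802M.
Δrequired reserves = 7% × −$802M = −$56.14M.
Δexcess reserves = Δreserves − Δrequired = +$218M − (−$56.14M) = +$274.14 million.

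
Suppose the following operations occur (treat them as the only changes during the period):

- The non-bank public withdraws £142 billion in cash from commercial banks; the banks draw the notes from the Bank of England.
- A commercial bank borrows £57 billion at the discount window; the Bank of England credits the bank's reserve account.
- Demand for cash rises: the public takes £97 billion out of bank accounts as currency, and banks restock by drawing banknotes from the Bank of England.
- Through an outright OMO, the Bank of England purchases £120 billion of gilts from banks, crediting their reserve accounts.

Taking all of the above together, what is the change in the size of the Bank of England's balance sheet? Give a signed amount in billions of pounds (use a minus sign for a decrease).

Currency withdrawal £142 billion: only the composition of liabilities changes → 0.
Discount-window loan £57 billion: a Bank of England asset is acquired → +£57B.
Currency withdrawal £97 billion: only the composition of liabilities changes → 0.
OMO purchase (from banks) £120 billion: a Bank of England asset is acquired → +£120B.
Net: 0 + 57 + 0 + 120 = +£177 billion.

+£177 billion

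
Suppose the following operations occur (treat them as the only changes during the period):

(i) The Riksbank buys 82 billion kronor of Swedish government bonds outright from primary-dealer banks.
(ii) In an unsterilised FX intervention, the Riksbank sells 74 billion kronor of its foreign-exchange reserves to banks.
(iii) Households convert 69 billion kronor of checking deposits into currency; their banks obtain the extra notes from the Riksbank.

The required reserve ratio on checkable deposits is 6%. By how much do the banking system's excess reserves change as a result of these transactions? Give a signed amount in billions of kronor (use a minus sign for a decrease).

OMO purchase (from banks) 82 billion kronor: reserves +82B, deposits 0.
FX sale 74 billion kronor: reserves −74B, deposits 0.
Currency withdrawal 69 billion kronor: reserves −69B, deposits −69B.
Totals: Δreserves = −61B, Δdeposits = −69B.
Δrequired reserves = 6% × −69B = −4.14B.
Δexcess reserves = Δreserves − Δrequired = −61B − (−4.14B) = -56.86 billion.

-56.86 billion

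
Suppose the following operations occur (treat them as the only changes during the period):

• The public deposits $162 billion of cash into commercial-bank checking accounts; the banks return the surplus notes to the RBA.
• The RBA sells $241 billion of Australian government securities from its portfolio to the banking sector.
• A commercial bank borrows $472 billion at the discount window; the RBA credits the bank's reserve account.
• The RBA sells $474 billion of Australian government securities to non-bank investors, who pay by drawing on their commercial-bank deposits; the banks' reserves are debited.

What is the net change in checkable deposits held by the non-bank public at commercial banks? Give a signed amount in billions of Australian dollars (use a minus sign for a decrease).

Currency deposit $162 billion: non-bank counterparties' bank balances rise → +$162B.
OMO sale (to banks) $241 billion: the counterparty is a bank, so public deposits are unchanged → 0.
Discount-window loan $472 billion: the counterparty is a bank, so public deposits are unchanged → 0.
Asset sale (to non-banks) $474 billion: non-bank counterparties' bank balances fall → −$474B.
Net: 162 + 0 + 0 − 474 = -$312 billion.

-$312 billion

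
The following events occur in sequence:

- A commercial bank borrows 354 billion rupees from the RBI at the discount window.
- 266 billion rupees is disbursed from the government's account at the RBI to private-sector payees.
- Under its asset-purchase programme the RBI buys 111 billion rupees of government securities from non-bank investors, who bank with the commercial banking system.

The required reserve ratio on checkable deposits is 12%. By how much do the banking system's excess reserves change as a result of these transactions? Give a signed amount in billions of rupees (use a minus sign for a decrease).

+685.76 billion

Discount-window loan 354 billion rupees: reserves +354B, deposits 0.
Government spending 266 billion rupees: reserves +266B, deposits +266B.
Asset purchase (from non-banks) 111 billion rupees: reserves +111B, deposits +111B.
Totals: Δreserves = +731B, Δdeposits = +377B.
Δrequired reserves = 12% × +377B = +45.24B.
Δexcess reserves = Δreserves − Δrequired = +731B − (+45.24B) = +685.76 billion.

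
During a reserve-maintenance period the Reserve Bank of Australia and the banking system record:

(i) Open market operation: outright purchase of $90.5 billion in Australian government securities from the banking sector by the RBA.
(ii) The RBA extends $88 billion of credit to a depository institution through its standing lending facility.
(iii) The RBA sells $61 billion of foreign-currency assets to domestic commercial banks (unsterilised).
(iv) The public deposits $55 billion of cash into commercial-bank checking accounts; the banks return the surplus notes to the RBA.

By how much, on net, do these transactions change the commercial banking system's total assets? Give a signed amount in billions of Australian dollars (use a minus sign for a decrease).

+$143 billion

OMO purchase (from banks) $90.5 billion: just an asset swap on bank balance sheets → 0.
Discount-window loan $88 billion: bank balance sheets expand → +$88B.
FX sale $61 billion: just an asset swap on bank balance sheets → 0.
Currency deposit $55 billion: bank balance sheets expand → +$55B.
Net: 0 + 88 + 0 + 55 = +$143 billion.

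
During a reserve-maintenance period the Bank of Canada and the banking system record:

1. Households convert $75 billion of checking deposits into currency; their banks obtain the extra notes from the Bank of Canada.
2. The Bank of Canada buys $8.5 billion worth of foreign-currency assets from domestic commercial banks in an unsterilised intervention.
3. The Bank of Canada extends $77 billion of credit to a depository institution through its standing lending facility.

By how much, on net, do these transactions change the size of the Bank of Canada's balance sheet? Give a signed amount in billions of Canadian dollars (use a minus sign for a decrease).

Bank of Canada balance sheet:
  Assets:      Loans to banks +$77B, Foreign assets +$8.5B
  Liabilities: Bank reserves +$10.5B, Currency in circulation +$75B
Change in total Bank of Canada assets = +$85.5 billion.

+$85.5 billion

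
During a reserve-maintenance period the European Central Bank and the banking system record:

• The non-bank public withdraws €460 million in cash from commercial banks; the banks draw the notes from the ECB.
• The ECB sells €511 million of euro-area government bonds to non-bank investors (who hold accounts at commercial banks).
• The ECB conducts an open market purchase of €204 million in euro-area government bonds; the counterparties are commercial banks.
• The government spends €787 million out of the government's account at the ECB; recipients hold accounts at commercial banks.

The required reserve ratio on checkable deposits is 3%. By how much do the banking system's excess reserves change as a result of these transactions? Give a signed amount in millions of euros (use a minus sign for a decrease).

+€25.52 million

Currency withdrawal €460 million: reserves −€460M, deposits −€460M.
Asset sale (to non-banks) €511 million: reserves −€511M, deposits −€511M.
OMO purchase (from banks) €204 million: reserves +€204M, deposits 0.
Government spending €787 million: reserves +€787M, deposits +€787M.
Totals: Δreserves = +€20M, Δdeposits = −€184M.
Δrequired reserves = 3% × −€184M = −€5.52M.
Δexcess reserves = Δreserves − Δrequired = +€20M − (−€5.52M) = +€25.52 million.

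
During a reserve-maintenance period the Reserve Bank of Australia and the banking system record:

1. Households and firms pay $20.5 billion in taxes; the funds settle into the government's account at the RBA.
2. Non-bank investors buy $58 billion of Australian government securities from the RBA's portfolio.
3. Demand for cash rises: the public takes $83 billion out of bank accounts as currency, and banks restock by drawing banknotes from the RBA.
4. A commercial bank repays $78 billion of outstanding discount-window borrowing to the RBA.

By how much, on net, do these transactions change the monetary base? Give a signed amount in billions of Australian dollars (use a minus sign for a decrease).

-$156.5 billion

RBA balance sheet:
  Assets:      Securities −$58B, Loans to banks −$78B
  Liabilities: Bank reserves −$239.5B, Currency in circulation +$83B, Government deposits +$20.5B
Monetary base = currency + reserves: +$83B + (−$239.5B) = -$156.5 billion.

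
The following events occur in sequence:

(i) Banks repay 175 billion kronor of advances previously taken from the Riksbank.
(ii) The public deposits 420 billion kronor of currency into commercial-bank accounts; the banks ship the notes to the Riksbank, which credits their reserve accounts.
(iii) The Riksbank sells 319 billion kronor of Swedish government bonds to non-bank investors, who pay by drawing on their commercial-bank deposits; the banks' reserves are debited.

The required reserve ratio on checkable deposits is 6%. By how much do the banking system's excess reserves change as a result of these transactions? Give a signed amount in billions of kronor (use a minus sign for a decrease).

-80.06 billion

Discount-window repayment 175 billion kronor: reserves −175B, deposits 0.
Currency deposit 420 billion kronor: reserves +420B, deposits +420B.
Asset sale (to non-banks) 319 billion kronor: reserves −319B, deposits −319B.
Totals: Δreserves = −74B, Δdeposits = +101B.
Δrequired reserves = 6% × +101B = +6.06B.
Δexcess reserves = Δreserves − Δrequired = −74B − (+6.06B) = -80.06 billion.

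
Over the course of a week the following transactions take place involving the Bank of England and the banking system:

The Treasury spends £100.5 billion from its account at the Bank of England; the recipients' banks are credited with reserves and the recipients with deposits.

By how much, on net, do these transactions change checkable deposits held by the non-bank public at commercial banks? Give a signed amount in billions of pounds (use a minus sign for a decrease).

+£100.5 billion

Government spending £100.5 billion: non-bank counterparties' bank balances rise → +£100.5B.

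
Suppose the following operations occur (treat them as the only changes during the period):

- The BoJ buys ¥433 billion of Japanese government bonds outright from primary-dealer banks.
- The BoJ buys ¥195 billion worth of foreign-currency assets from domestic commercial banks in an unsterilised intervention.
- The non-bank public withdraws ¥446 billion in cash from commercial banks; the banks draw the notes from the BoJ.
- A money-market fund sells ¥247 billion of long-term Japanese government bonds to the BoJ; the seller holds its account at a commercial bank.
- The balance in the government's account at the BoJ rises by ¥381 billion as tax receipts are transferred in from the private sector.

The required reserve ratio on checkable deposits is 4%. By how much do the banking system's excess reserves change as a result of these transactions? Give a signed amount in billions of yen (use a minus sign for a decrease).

+¥71.2 billion

OMO purchase (from banks) ¥433 billion: reserves +¥433B, deposits 0.
FX purchase ¥195 billion: reserves +¥195B, deposits 0.
Currency withdrawal ¥446 billion: reserves −¥446B, deposits −¥446B.
Asset purchase (from non-banks) ¥247 billion: reserves +¥247B, deposits +¥247B.
Government account inflow ¥381 billion: reserves −¥381B, deposits −¥381B.
Totals: Δreserves = +¥48B, Δdeposits = −¥580B.
Δrequired reserves = 4% × −¥580B = −¥23.2B.
Δexcess reserves = Δreserves − Δrequired = +¥48B − (−¥23.2B) = +¥71.2 billion.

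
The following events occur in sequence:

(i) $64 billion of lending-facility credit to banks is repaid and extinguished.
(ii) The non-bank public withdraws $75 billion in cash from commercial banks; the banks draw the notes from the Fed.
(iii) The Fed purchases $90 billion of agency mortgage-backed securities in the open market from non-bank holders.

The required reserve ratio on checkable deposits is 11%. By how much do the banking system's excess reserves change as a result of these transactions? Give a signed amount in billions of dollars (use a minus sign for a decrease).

-$50.65 billion

Discount-window repayment $64 billion: reserves −$64B, deposits 0.
Currency withdrawal $75 billion: reserves −$75B, deposits −$75B.
Asset purchase (from non-banks) $90 billion: reserves +$90B, deposits +$90B.
Totals: Δreserves = −$49B, Δdeposits = +$15B.
Δrequired reserves = 11% × +$15B = +$1.65B.
Δexcess reserves = Δreserves − Δrequired = −$49B − (+$1.65B) = -$50.65 billion.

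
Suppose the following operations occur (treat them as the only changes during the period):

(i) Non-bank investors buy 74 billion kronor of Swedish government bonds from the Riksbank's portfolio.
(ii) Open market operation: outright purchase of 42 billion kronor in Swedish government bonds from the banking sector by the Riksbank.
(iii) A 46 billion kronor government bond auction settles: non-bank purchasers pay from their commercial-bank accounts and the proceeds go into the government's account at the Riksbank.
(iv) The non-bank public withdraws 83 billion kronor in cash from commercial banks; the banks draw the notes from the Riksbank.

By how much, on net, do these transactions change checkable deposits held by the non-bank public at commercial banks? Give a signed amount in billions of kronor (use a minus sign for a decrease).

Asset sale (to non-banks) 74 billion kronor: non-bank counterparties' bank balances fall → −74B.
OMO purchase (from banks) 42 billion kronor: the counterparty is a bank, so public deposits are unchanged → 0.
Government account inflow 46 billion kronor: non-bank counterparties' bank balances fall → −46B.
Currency withdrawal 83 billion kronor: non-bank counterparties' bank balances fall → −83B.
Net: −74 + 0 − 46 − 83 = -203 billion.

-203 billion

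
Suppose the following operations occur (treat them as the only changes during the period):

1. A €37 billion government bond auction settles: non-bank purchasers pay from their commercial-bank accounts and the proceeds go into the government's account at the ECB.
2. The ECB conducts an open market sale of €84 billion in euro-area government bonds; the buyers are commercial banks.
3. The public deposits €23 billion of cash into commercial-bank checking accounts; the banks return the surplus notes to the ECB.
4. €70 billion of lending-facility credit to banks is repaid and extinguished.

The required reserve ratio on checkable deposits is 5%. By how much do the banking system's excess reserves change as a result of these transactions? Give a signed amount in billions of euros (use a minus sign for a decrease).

Government account inflow €37 billion: reserves −€37B, deposits −€37B.
OMO sale (to banks) €84 billion: reserves −€84B, deposits 0.
Currency deposit €23 billion: reserves +€23B, deposits +€23B.
Discount-window repayment €70 billion: reserves −€70B, deposits 0.
Totals: Δreserves = −€168B, Δdeposits = −€14B.
Δrequired reserves = 5% × −€14B = −€0.7B.
Δexcess reserves = Δreserves − Δrequired = −€168B − (−€0.7B) = -€167.3 billion.

-€167.3 billion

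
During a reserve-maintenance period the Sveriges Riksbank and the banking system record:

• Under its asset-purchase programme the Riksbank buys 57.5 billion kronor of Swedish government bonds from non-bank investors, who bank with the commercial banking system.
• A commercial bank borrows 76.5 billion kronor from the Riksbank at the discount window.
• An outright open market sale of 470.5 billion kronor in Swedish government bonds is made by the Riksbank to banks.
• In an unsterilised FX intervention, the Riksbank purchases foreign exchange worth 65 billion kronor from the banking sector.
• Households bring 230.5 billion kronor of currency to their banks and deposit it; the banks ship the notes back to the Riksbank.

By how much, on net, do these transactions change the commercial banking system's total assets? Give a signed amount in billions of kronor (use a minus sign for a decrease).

Asset purchase (from non-banks) 57.5 billion kronor: bank balance sheets expand → +57.5B.
Discount-window loan 76.5 billion kronor: bank balance sheets expand → +76.5B.
OMO sale (to banks) 470.5 billion kronor: just an asset swap on bank balance sheets → 0.
FX purchase 65 billion kronor: just an asset swap on bank balance sheets → 0.
Currency deposit 230.5 billion kronor: bank balance sheets expand → +230.5B.
Net: 57.5 + 76.5 + 0 + 0 + 230.5 = +364.5 billion.

+364.5 billion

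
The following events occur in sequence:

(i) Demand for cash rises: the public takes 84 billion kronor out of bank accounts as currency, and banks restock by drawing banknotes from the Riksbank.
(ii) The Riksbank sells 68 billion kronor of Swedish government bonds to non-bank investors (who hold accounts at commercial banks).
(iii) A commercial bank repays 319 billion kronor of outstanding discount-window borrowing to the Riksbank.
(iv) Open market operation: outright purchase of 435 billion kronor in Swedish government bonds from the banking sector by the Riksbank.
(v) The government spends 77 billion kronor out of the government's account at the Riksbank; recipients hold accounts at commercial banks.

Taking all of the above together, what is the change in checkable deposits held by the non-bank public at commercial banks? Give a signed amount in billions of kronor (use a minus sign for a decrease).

Currency withdrawal 84 billion kronor: non-bank counterparties' bank balances fall → −84B.
Asset sale (to non-banks) 68 billion kronor: non-bank counterparties' bank balances fall → −68B.
Discount-window repayment 319 billion kronor: the counterparty is a bank, so public deposits are unchanged → 0.
OMO purchase (from banks) 435 billion kronor: the counterparty is a bank, so public deposits are unchanged → 0.
Government spending 77 billion kronor: non-bank counterparties' bank balances rise → +77B.
Net: −84 − 68 + 0 + 0 + 77 = -75 billion.

-75 billion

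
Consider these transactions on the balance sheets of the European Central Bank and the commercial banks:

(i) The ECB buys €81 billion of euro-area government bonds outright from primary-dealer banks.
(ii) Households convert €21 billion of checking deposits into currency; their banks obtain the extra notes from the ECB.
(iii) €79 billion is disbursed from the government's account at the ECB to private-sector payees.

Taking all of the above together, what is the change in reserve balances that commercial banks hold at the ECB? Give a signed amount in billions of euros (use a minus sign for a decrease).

ECB balance sheet:
  Assets:      Securities +€81B
  Liabilities: Bank reserves +€139B, Currency in circulation +€21B, Government deposits −€79B
So the change in reserve balances that commercial banks hold at the ECB is +€139 billion.

+€139 billion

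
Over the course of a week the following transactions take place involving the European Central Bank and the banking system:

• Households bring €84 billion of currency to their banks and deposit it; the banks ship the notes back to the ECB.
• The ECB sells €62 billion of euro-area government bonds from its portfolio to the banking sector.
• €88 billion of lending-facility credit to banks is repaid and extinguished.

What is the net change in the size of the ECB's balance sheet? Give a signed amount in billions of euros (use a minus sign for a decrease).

ECB balance sheet:
  Assets:      Securities −€62B, Loans to banks −€88B
  Liabilities: Bank reserves −€66B, Currency in circulation −€84B
Commercial banking system:
  Assets:      Reserves at CB −€66B, Securities +€62B
  Liabilities: Checkable deposits +€84B, Borrowings from CB −€88B
Change in total ECB assets = -€150 billion.

-€150 billion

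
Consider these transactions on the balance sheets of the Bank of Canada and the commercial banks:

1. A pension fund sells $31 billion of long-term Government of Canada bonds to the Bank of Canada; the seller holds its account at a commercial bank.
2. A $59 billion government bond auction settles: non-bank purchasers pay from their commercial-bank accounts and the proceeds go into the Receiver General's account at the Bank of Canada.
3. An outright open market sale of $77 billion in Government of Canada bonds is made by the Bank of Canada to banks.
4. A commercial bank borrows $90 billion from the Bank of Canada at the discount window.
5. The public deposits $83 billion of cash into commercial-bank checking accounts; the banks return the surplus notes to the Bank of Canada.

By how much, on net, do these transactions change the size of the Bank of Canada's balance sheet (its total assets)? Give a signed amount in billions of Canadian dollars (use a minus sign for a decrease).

+$44 billion

Asset purchase (from non-banks) $31 billion: a Bank of Canada asset is acquired → +$31B.
Government account inflow $59 billion: only the composition of liabilities changes → 0.
OMO sale (to banks) $77 billion: a Bank of Canada asset is shed → −$77B.
Discount-window loan $90 billion: a Bank of Canada asset is acquired → +$90B.
Currency deposit $83 billion: only the composition of liabilities changes → 0.
Net: 31 + 0 − 77 + 90 + 0 = +$44 billion.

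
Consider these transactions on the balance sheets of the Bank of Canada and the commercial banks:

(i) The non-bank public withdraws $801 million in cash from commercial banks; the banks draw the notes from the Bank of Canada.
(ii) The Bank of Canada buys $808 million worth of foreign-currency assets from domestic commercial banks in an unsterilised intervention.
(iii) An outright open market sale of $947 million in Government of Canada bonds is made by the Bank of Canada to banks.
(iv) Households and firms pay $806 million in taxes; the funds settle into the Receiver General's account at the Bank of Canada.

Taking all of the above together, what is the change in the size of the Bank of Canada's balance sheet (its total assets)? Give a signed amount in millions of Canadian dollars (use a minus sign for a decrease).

-$139 million

Bank of Canada balance sheet:
  Assets:      Securities −$947M, Foreign assets +$808M
  Liabilities: Bank reserves −$1746M, Currency in circulation +$801M, Government deposits +$806M
Commercial banking system:
  Assets:      Reserves at CB −$1746M, Securities +$947M, Foreign assets −$808M
  Liabilities: Checkable deposits −$1607M
Change in total Bank of Canada assets = -$139 million.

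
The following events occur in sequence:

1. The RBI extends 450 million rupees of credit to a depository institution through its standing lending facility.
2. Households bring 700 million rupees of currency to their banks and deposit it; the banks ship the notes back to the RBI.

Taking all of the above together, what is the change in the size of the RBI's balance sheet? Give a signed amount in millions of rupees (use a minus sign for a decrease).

Discount-window loan 450 million rupees: an RBI asset is acquired → +450M.
Currency deposit 700 million rupees: only the composition of liabilities changes → 0.
Net: 450 + 0 = +450 million.

+450 million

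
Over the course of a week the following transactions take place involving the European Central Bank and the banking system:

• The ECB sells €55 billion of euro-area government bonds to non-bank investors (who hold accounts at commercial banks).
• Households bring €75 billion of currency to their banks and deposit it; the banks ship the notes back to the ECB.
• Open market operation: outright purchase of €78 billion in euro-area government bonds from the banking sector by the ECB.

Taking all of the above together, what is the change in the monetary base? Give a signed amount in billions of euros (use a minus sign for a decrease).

ECB balance sheet:
  Assets:      Securities +€23B
  Liabilities: Bank reserves +€98B, Currency in circulation −€75B
Monetary base = currency + reserves: −€75B + (+€98B) = +€23 billion.

+€23 billion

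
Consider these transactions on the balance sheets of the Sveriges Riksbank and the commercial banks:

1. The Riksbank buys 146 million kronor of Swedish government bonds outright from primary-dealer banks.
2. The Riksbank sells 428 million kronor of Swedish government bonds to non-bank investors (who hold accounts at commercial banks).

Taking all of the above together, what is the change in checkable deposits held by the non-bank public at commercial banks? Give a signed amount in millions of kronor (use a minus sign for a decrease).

OMO purchase (from banks) 146 million kronor: the counterparty is a bank, so public deposits are unchanged → 0.
Asset sale (to non-banks) 428 million kronor: non-bank counterparties' bank balances fall → −428M.
Net: 0 − 428 = -428 million.

-428 million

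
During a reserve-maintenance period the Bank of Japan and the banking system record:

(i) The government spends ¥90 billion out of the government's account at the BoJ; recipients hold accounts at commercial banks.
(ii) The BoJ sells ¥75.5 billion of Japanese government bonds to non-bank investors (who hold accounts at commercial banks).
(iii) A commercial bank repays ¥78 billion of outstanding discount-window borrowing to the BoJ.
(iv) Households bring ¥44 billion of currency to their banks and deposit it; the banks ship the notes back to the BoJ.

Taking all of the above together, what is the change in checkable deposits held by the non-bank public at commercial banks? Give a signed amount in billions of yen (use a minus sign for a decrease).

+¥58.5 billion

BoJ balance sheet:
  Assets:      Securities −¥75.5B, Loans to banks −¥78B
  Liabilities: Bank reserves −¥19.5B, Currency in circulation −¥44B, Government deposits −¥90B
Commercial banking system:
  Assets:      Reserves at CB −¥19.5B
  Liabilities: Checkable deposits +¥58.5B, Borrowings from CB −¥78B
So the change in checkable deposits held by the non-bank public at commercial banks is +¥58.5 billion.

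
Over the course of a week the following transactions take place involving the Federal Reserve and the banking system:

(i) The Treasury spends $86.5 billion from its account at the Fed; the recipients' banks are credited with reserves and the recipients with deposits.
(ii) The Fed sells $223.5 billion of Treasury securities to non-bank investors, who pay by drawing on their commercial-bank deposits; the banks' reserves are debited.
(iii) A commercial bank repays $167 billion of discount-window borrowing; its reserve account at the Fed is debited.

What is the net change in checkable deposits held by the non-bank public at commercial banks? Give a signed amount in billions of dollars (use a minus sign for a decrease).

Government spending $86.5 billion: non-bank counterparties' bank balances rise → +$86.5B.
Asset sale (to non-banks) $223.5 billion: non-bank counterparties' bank balances fall → −$223.5B.
Discount-window repayment $167 billion: the counterparty is a bank, so public deposits are unchanged → 0.
Net: 86.5 − 223.5 + 0 = -$137 billion.

-$137 billion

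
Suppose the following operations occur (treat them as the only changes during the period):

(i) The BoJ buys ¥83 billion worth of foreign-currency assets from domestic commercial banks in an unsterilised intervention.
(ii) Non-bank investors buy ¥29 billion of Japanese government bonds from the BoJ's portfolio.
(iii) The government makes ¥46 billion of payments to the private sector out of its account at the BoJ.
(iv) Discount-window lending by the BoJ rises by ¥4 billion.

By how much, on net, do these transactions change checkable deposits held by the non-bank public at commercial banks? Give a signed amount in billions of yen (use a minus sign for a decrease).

+¥17 billion

FX purchase ¥83 billion: the counterparty is a bank, so public deposits are unchanged → 0.
Asset sale (to non-banks) ¥29 billion: non-bank counterparties' bank balances fall → −¥29B.
Government spending ¥46 billion: non-bank counterparties' bank balances rise → +¥46B.
Discount-window loan ¥4 billion: the counterparty is a bank, so public deposits are unchanged → 0.
Net: 0 − 29 + 46 + 0 = +¥17 billion.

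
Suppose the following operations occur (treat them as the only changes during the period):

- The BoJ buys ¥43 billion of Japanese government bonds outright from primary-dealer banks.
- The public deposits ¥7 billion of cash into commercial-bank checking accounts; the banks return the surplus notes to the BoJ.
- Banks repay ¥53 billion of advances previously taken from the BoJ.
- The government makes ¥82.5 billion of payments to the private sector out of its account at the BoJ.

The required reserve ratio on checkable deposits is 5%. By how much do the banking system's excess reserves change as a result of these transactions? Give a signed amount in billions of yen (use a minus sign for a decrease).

+¥75.025 billion

OMO purchase (from banks) ¥43 billion: reserves +¥43B, deposits 0.
Currency deposit ¥7 billion: reserves +¥7B, deposits +¥7B.
Discount-window repayment ¥53 billion: reserves −¥53B, deposits 0.
Government spending ¥82.5 billion: reserves +¥82.5B, deposits +¥82.5B.
Totals: Δreserves = +¥79.5B, Δdeposits = +¥89.5B.
Δrequired reserves = 5% × +¥89.5B = +¥4.475B.
Δexcess reserves = Δreserves − Δrequired = +¥79.5B − (+¥4.475B) = +¥75.025 billion.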